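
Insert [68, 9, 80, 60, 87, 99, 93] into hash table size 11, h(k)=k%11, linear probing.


Insert 68: h=2 -> slot 2
Insert 9: h=9 -> slot 9
Insert 80: h=3 -> slot 3
Insert 60: h=5 -> slot 5
Insert 87: h=10 -> slot 10
Insert 99: h=0 -> slot 0
Insert 93: h=5, 1 probes -> slot 6

Table: [99, None, 68, 80, None, 60, 93, None, None, 9, 87]


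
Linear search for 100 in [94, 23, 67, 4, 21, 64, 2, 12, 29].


i=0: 94!=100
i=1: 23!=100
i=2: 67!=100
i=3: 4!=100
i=4: 21!=100
i=5: 64!=100
i=6: 2!=100
i=7: 12!=100
i=8: 29!=100

Not found, 9 comps


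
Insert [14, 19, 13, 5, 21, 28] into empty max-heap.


Insert 14: [14]
Insert 19: [19, 14]
Insert 13: [19, 14, 13]
Insert 5: [19, 14, 13, 5]
Insert 21: [21, 19, 13, 5, 14]
Insert 28: [28, 19, 21, 5, 14, 13]

Final heap: [28, 19, 21, 5, 14, 13]


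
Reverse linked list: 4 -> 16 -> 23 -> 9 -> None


Step 1: curr=4, set curr.next=prev(None) | reversed so far: 4
Step 2: curr=16, set curr.next=prev(4) | reversed so far: 16 -> 4
Step 3: curr=23, set curr.next=prev(16) | reversed so far: 23 -> 16 -> 4
Step 4: curr=9, set curr.next=prev(23) | reversed so far: 9 -> 23 -> 16 -> 4

9 -> 23 -> 16 -> 4 -> None


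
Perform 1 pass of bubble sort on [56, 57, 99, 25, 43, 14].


Initial: [56, 57, 99, 25, 43, 14]
Pass 1: [56, 57, 25, 43, 14, 99] (3 swaps)

After 1 pass: [56, 57, 25, 43, 14, 99]


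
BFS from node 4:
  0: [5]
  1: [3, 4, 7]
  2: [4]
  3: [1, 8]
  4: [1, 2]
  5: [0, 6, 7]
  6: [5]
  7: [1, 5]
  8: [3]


Visit 4, enqueue [1, 2]
Visit 1, enqueue [3, 7]
Visit 2, enqueue []
Visit 3, enqueue [8]
Visit 7, enqueue [5]
Visit 8, enqueue []
Visit 5, enqueue [0, 6]
Visit 0, enqueue []
Visit 6, enqueue []

BFS order: [4, 1, 2, 3, 7, 8, 5, 0, 6]


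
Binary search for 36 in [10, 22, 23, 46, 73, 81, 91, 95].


Step 1: lo=0, hi=7, mid=3, val=46
Step 2: lo=0, hi=2, mid=1, val=22
Step 3: lo=2, hi=2, mid=2, val=23

Not found


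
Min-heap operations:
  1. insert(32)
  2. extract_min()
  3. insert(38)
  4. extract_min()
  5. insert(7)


insert(32) -> [32]
extract_min()->32, []
insert(38) -> [38]
extract_min()->38, []
insert(7) -> [7]

Final heap: [7]


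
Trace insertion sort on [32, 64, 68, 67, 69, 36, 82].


Initial: [32, 64, 68, 67, 69, 36, 82]
Insert 64: [32, 64, 68, 67, 69, 36, 82]
Insert 68: [32, 64, 68, 67, 69, 36, 82]
Insert 67: [32, 64, 67, 68, 69, 36, 82]
Insert 69: [32, 64, 67, 68, 69, 36, 82]
Insert 36: [32, 36, 64, 67, 68, 69, 82]
Insert 82: [32, 36, 64, 67, 68, 69, 82]

Sorted: [32, 36, 64, 67, 68, 69, 82]


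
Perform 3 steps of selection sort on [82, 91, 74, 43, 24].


Initial: [82, 91, 74, 43, 24]
Step 1: min=24 at 4
  Swap: [24, 91, 74, 43, 82]
Step 2: min=43 at 3
  Swap: [24, 43, 74, 91, 82]
Step 3: min=74 at 2
  Swap: [24, 43, 74, 91, 82]

After 3 steps: [24, 43, 74, 91, 82]


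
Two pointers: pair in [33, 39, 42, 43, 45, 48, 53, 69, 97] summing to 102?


lo=0(33)+hi=8(97)=130
lo=0(33)+hi=7(69)=102

Yes: 33+69=102


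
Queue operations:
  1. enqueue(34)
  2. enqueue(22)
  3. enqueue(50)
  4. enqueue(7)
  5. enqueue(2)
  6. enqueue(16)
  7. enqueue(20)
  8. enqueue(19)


enqueue(34) -> [34]
enqueue(22) -> [34, 22]
enqueue(50) -> [34, 22, 50]
enqueue(7) -> [34, 22, 50, 7]
enqueue(2) -> [34, 22, 50, 7, 2]
enqueue(16) -> [34, 22, 50, 7, 2, 16]
enqueue(20) -> [34, 22, 50, 7, 2, 16, 20]
enqueue(19) -> [34, 22, 50, 7, 2, 16, 20, 19]

Final queue: [34, 22, 50, 7, 2, 16, 20, 19]


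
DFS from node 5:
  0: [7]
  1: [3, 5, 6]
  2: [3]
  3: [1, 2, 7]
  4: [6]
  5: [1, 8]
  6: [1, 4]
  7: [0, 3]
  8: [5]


Visit 5, push [8, 1]
Visit 1, push [6, 3]
Visit 3, push [7, 2]
Visit 2, push []
Visit 7, push [0]
Visit 0, push []
Visit 6, push [4]
Visit 4, push []
Visit 8, push []

DFS order: [5, 1, 3, 2, 7, 0, 6, 4, 8]


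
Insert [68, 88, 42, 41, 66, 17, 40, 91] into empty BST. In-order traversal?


Insert 68: root
Insert 88: R from 68
Insert 42: L from 68
Insert 41: L from 68 -> L from 42
Insert 66: L from 68 -> R from 42
Insert 17: L from 68 -> L from 42 -> L from 41
Insert 40: L from 68 -> L from 42 -> L from 41 -> R from 17
Insert 91: R from 68 -> R from 88

In-order: [17, 40, 41, 42, 66, 68, 88, 91]


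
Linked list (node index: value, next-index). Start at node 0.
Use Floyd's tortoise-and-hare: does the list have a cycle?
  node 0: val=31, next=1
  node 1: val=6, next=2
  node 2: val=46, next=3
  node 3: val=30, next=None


Floyd's tortoise (slow, +1) and hare (fast, +2):
  init: slow=0, fast=0
  step 1: slow=1, fast=2
  step 2: fast 2->3->None, no cycle

Cycle: no


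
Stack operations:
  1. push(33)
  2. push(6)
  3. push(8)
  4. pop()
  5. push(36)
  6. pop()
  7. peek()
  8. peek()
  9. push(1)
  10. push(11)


push(33) -> [33]
push(6) -> [33, 6]
push(8) -> [33, 6, 8]
pop()->8, [33, 6]
push(36) -> [33, 6, 36]
pop()->36, [33, 6]
peek()->6
peek()->6
push(1) -> [33, 6, 1]
push(11) -> [33, 6, 1, 11]

Final stack: [33, 6, 1, 11]


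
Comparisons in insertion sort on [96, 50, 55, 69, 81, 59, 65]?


Algorithm: insertion sort
Input: [96, 50, 55, 69, 81, 59, 65]
Sorted: [50, 55, 59, 65, 69, 81, 96]

15


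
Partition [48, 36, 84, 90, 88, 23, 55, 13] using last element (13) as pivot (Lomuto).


Pivot: 13
Place pivot at 0: [13, 36, 84, 90, 88, 23, 55, 48]

Partitioned: [13, 36, 84, 90, 88, 23, 55, 48]


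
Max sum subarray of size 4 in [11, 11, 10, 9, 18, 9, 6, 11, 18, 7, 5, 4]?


[0:4]: 41
[1:5]: 48
[2:6]: 46
[3:7]: 42
[4:8]: 44
[5:9]: 44
[6:10]: 42
[7:11]: 41
[8:12]: 34

Max: 48 at [1:5]


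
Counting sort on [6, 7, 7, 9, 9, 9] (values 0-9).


Input: [6, 7, 7, 9, 9, 9]
Counts: [0, 0, 0, 0, 0, 0, 1, 2, 0, 3]

Sorted: [6, 7, 7, 9, 9, 9]


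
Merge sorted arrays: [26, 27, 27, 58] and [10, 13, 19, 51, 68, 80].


Take 10 from B
Take 13 from B
Take 19 from B
Take 26 from A
Take 27 from A
Take 27 from A
Take 51 from B
Take 58 from A

Merged: [10, 13, 19, 26, 27, 27, 51, 58, 68, 80]


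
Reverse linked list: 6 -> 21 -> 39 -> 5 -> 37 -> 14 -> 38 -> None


Step 1: curr=6, set curr.next=prev(None) | reversed so far: 6
Step 2: curr=21, set curr.next=prev(6) | reversed so far: 21 -> 6
Step 3: curr=39, set curr.next=prev(21) | reversed so far: 39 -> 21 -> 6
Step 4: curr=5, set curr.next=prev(39) | reversed so far: 5 -> 39 -> 21 -> 6
Step 5: curr=37, set curr.next=prev(5) | reversed so far: 37 -> 5 -> 39 -> 21 -> 6
Step 6: curr=14, set curr.next=prev(37) | reversed so far: 14 -> 37 -> 5 -> 39 -> 21 -> 6
Step 7: curr=38, set curr.next=prev(14) | reversed so far: 38 -> 14 -> 37 -> 5 -> 39 -> 21 -> 6

38 -> 14 -> 37 -> 5 -> 39 -> 21 -> 6 -> None


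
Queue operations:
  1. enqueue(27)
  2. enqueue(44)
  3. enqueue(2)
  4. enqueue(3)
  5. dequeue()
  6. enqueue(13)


enqueue(27) -> [27]
enqueue(44) -> [27, 44]
enqueue(2) -> [27, 44, 2]
enqueue(3) -> [27, 44, 2, 3]
dequeue()->27, [44, 2, 3]
enqueue(13) -> [44, 2, 3, 13]

Final queue: [44, 2, 3, 13]


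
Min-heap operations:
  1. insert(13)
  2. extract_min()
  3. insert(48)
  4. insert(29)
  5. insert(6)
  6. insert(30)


insert(13) -> [13]
extract_min()->13, []
insert(48) -> [48]
insert(29) -> [29, 48]
insert(6) -> [6, 48, 29]
insert(30) -> [6, 30, 29, 48]

Final heap: [6, 30, 29, 48]


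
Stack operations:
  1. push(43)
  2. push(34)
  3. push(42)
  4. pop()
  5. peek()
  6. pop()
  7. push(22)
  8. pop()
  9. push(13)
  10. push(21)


push(43) -> [43]
push(34) -> [43, 34]
push(42) -> [43, 34, 42]
pop()->42, [43, 34]
peek()->34
pop()->34, [43]
push(22) -> [43, 22]
pop()->22, [43]
push(13) -> [43, 13]
push(21) -> [43, 13, 21]

Final stack: [43, 13, 21]


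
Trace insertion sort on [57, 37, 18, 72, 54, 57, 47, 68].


Initial: [57, 37, 18, 72, 54, 57, 47, 68]
Insert 37: [37, 57, 18, 72, 54, 57, 47, 68]
Insert 18: [18, 37, 57, 72, 54, 57, 47, 68]
Insert 72: [18, 37, 57, 72, 54, 57, 47, 68]
Insert 54: [18, 37, 54, 57, 72, 57, 47, 68]
Insert 57: [18, 37, 54, 57, 57, 72, 47, 68]
Insert 47: [18, 37, 47, 54, 57, 57, 72, 68]
Insert 68: [18, 37, 47, 54, 57, 57, 68, 72]

Sorted: [18, 37, 47, 54, 57, 57, 68, 72]


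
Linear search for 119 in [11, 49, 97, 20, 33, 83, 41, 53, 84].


i=0: 11!=119
i=1: 49!=119
i=2: 97!=119
i=3: 20!=119
i=4: 33!=119
i=5: 83!=119
i=6: 41!=119
i=7: 53!=119
i=8: 84!=119

Not found, 9 comps


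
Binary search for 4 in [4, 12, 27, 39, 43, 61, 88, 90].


Step 1: lo=0, hi=7, mid=3, val=39
Step 2: lo=0, hi=2, mid=1, val=12
Step 3: lo=0, hi=0, mid=0, val=4

Found at index 0


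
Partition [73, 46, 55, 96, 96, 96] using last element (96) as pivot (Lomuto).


Pivot: 96
  73 <= 96: advance i (no swap)
  46 <= 96: advance i (no swap)
  55 <= 96: advance i (no swap)
  96 <= 96: advance i (no swap)
  96 <= 96: advance i (no swap)
Place pivot at 5: [73, 46, 55, 96, 96, 96]

Partitioned: [73, 46, 55, 96, 96, 96]


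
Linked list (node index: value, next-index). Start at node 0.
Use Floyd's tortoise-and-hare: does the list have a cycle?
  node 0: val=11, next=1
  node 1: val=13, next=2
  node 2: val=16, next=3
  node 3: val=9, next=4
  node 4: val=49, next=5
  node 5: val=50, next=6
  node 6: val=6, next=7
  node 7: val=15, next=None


Floyd's tortoise (slow, +1) and hare (fast, +2):
  init: slow=0, fast=0
  step 1: slow=1, fast=2
  step 2: slow=2, fast=4
  step 3: slow=3, fast=6
  step 4: fast 6->7->None, no cycle

Cycle: no


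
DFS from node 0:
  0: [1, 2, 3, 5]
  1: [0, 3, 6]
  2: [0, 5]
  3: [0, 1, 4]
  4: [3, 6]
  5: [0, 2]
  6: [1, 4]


Visit 0, push [5, 3, 2, 1]
Visit 1, push [6, 3]
Visit 3, push [4]
Visit 4, push [6]
Visit 6, push []
Visit 2, push [5]
Visit 5, push []

DFS order: [0, 1, 3, 4, 6, 2, 5]


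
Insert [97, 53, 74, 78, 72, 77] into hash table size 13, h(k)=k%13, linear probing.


Insert 97: h=6 -> slot 6
Insert 53: h=1 -> slot 1
Insert 74: h=9 -> slot 9
Insert 78: h=0 -> slot 0
Insert 72: h=7 -> slot 7
Insert 77: h=12 -> slot 12

Table: [78, 53, None, None, None, None, 97, 72, None, 74, None, None, 77]


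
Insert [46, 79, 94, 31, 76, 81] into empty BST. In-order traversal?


Insert 46: root
Insert 79: R from 46
Insert 94: R from 46 -> R from 79
Insert 31: L from 46
Insert 76: R from 46 -> L from 79
Insert 81: R from 46 -> R from 79 -> L from 94

In-order: [31, 46, 76, 79, 81, 94]


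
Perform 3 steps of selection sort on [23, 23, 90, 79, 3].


Initial: [23, 23, 90, 79, 3]
Step 1: min=3 at 4
  Swap: [3, 23, 90, 79, 23]
Step 2: min=23 at 1
  Swap: [3, 23, 90, 79, 23]
Step 3: min=23 at 4
  Swap: [3, 23, 23, 79, 90]

After 3 steps: [3, 23, 23, 79, 90]


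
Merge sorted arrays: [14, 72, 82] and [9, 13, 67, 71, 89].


Take 9 from B
Take 13 from B
Take 14 from A
Take 67 from B
Take 71 from B
Take 72 from A
Take 82 from A

Merged: [9, 13, 14, 67, 71, 72, 82, 89]


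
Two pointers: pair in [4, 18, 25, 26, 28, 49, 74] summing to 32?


lo=0(4)+hi=6(74)=78
lo=0(4)+hi=5(49)=53
lo=0(4)+hi=4(28)=32

Yes: 4+28=32


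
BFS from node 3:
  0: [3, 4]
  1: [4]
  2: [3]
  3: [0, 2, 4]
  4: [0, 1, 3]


Visit 3, enqueue [0, 2, 4]
Visit 0, enqueue []
Visit 2, enqueue []
Visit 4, enqueue [1]
Visit 1, enqueue []

BFS order: [3, 0, 2, 4, 1]


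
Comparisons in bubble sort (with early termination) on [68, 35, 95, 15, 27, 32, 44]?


Algorithm: bubble sort (with early termination)
Input: [68, 35, 95, 15, 27, 32, 44]
Sorted: [15, 27, 32, 35, 44, 68, 95]

18


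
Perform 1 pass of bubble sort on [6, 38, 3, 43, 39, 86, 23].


Initial: [6, 38, 3, 43, 39, 86, 23]
Pass 1: [6, 3, 38, 39, 43, 23, 86] (3 swaps)

After 1 pass: [6, 3, 38, 39, 43, 23, 86]


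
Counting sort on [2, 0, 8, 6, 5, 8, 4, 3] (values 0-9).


Input: [2, 0, 8, 6, 5, 8, 4, 3]
Counts: [1, 0, 1, 1, 1, 1, 1, 0, 2, 0]

Sorted: [0, 2, 3, 4, 5, 6, 8, 8]


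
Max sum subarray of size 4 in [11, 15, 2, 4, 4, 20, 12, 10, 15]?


[0:4]: 32
[1:5]: 25
[2:6]: 30
[3:7]: 40
[4:8]: 46
[5:9]: 57

Max: 57 at [5:9]


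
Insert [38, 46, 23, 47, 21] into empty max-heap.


Insert 38: [38]
Insert 46: [46, 38]
Insert 23: [46, 38, 23]
Insert 47: [47, 46, 23, 38]
Insert 21: [47, 46, 23, 38, 21]

Final heap: [47, 46, 23, 38, 21]


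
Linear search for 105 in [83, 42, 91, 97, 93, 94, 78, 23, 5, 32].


i=0: 83!=105
i=1: 42!=105
i=2: 91!=105
i=3: 97!=105
i=4: 93!=105
i=5: 94!=105
i=6: 78!=105
i=7: 23!=105
i=8: 5!=105
i=9: 32!=105

Not found, 10 comps


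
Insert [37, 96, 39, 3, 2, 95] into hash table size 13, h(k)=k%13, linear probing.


Insert 37: h=11 -> slot 11
Insert 96: h=5 -> slot 5
Insert 39: h=0 -> slot 0
Insert 3: h=3 -> slot 3
Insert 2: h=2 -> slot 2
Insert 95: h=4 -> slot 4

Table: [39, None, 2, 3, 95, 96, None, None, None, None, None, 37, None]


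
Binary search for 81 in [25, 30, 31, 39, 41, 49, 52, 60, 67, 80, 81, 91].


Step 1: lo=0, hi=11, mid=5, val=49
Step 2: lo=6, hi=11, mid=8, val=67
Step 3: lo=9, hi=11, mid=10, val=81

Found at index 10


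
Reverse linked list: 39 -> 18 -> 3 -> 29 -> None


Step 1: curr=39, set curr.next=prev(None) | reversed so far: 39
Step 2: curr=18, set curr.next=prev(39) | reversed so far: 18 -> 39
Step 3: curr=3, set curr.next=prev(18) | reversed so far: 3 -> 18 -> 39
Step 4: curr=29, set curr.next=prev(3) | reversed so far: 29 -> 3 -> 18 -> 39

29 -> 3 -> 18 -> 39 -> None


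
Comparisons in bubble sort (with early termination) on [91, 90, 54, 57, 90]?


Algorithm: bubble sort (with early termination)
Input: [91, 90, 54, 57, 90]
Sorted: [54, 57, 90, 90, 91]

9


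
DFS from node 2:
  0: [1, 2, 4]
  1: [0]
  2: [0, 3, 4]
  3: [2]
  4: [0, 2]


Visit 2, push [4, 3, 0]
Visit 0, push [4, 1]
Visit 1, push []
Visit 4, push []
Visit 3, push []

DFS order: [2, 0, 1, 4, 3]


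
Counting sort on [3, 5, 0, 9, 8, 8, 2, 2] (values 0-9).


Input: [3, 5, 0, 9, 8, 8, 2, 2]
Counts: [1, 0, 2, 1, 0, 1, 0, 0, 2, 1]

Sorted: [0, 2, 2, 3, 5, 8, 8, 9]


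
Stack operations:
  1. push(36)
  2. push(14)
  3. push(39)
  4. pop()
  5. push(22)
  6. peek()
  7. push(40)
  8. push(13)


push(36) -> [36]
push(14) -> [36, 14]
push(39) -> [36, 14, 39]
pop()->39, [36, 14]
push(22) -> [36, 14, 22]
peek()->22
push(40) -> [36, 14, 22, 40]
push(13) -> [36, 14, 22, 40, 13]

Final stack: [36, 14, 22, 40, 13]


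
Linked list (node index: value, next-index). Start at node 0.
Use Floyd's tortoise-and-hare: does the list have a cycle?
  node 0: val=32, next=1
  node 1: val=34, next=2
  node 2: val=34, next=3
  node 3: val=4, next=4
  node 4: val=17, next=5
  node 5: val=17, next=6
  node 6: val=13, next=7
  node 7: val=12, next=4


Floyd's tortoise (slow, +1) and hare (fast, +2):
  init: slow=0, fast=0
  step 1: slow=1, fast=2
  step 2: slow=2, fast=4
  step 3: slow=3, fast=6
  step 4: slow=4, fast=4
  slow == fast at node 4: cycle detected

Cycle: yes


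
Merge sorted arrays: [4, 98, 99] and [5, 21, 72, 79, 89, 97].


Take 4 from A
Take 5 from B
Take 21 from B
Take 72 from B
Take 79 from B
Take 89 from B
Take 97 from B

Merged: [4, 5, 21, 72, 79, 89, 97, 98, 99]


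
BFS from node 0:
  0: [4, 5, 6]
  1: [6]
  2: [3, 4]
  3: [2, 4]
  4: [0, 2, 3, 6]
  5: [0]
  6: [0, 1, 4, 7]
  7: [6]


Visit 0, enqueue [4, 5, 6]
Visit 4, enqueue [2, 3]
Visit 5, enqueue []
Visit 6, enqueue [1, 7]
Visit 2, enqueue []
Visit 3, enqueue []
Visit 1, enqueue []
Visit 7, enqueue []

BFS order: [0, 4, 5, 6, 2, 3, 1, 7]


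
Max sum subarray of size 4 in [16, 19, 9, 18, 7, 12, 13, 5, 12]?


[0:4]: 62
[1:5]: 53
[2:6]: 46
[3:7]: 50
[4:8]: 37
[5:9]: 42

Max: 62 at [0:4]


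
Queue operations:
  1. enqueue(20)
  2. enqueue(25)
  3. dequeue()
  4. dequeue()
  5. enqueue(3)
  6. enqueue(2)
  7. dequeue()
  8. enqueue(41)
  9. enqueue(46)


enqueue(20) -> [20]
enqueue(25) -> [20, 25]
dequeue()->20, [25]
dequeue()->25, []
enqueue(3) -> [3]
enqueue(2) -> [3, 2]
dequeue()->3, [2]
enqueue(41) -> [2, 41]
enqueue(46) -> [2, 41, 46]

Final queue: [2, 41, 46]


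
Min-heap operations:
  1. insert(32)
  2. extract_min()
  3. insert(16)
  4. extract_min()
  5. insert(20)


insert(32) -> [32]
extract_min()->32, []
insert(16) -> [16]
extract_min()->16, []
insert(20) -> [20]

Final heap: [20]


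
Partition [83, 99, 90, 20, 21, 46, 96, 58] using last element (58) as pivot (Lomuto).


Pivot: 58
  20 <= 58: swap -> [20, 99, 90, 83, 21, 46, 96, 58]
  21 <= 58: swap -> [20, 21, 90, 83, 99, 46, 96, 58]
  46 <= 58: swap -> [20, 21, 46, 83, 99, 90, 96, 58]
Place pivot at 3: [20, 21, 46, 58, 99, 90, 96, 83]

Partitioned: [20, 21, 46, 58, 99, 90, 96, 83]


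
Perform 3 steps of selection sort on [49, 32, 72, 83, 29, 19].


Initial: [49, 32, 72, 83, 29, 19]
Step 1: min=19 at 5
  Swap: [19, 32, 72, 83, 29, 49]
Step 2: min=29 at 4
  Swap: [19, 29, 72, 83, 32, 49]
Step 3: min=32 at 4
  Swap: [19, 29, 32, 83, 72, 49]

After 3 steps: [19, 29, 32, 83, 72, 49]


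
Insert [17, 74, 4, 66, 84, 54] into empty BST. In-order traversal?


Insert 17: root
Insert 74: R from 17
Insert 4: L from 17
Insert 66: R from 17 -> L from 74
Insert 84: R from 17 -> R from 74
Insert 54: R from 17 -> L from 74 -> L from 66

In-order: [4, 17, 54, 66, 74, 84]


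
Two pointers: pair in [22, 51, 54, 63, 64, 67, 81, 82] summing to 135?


lo=0(22)+hi=7(82)=104
lo=1(51)+hi=7(82)=133
lo=2(54)+hi=7(82)=136
lo=2(54)+hi=6(81)=135

Yes: 54+81=135


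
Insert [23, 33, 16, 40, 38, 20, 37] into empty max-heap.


Insert 23: [23]
Insert 33: [33, 23]
Insert 16: [33, 23, 16]
Insert 40: [40, 33, 16, 23]
Insert 38: [40, 38, 16, 23, 33]
Insert 20: [40, 38, 20, 23, 33, 16]
Insert 37: [40, 38, 37, 23, 33, 16, 20]

Final heap: [40, 38, 37, 23, 33, 16, 20]


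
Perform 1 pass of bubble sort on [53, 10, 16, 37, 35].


Initial: [53, 10, 16, 37, 35]
Pass 1: [10, 16, 37, 35, 53] (4 swaps)

After 1 pass: [10, 16, 37, 35, 53]


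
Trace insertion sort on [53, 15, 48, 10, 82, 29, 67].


Initial: [53, 15, 48, 10, 82, 29, 67]
Insert 15: [15, 53, 48, 10, 82, 29, 67]
Insert 48: [15, 48, 53, 10, 82, 29, 67]
Insert 10: [10, 15, 48, 53, 82, 29, 67]
Insert 82: [10, 15, 48, 53, 82, 29, 67]
Insert 29: [10, 15, 29, 48, 53, 82, 67]
Insert 67: [10, 15, 29, 48, 53, 67, 82]

Sorted: [10, 15, 29, 48, 53, 67, 82]


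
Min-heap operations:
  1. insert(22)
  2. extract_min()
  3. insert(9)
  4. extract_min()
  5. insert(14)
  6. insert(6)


insert(22) -> [22]
extract_min()->22, []
insert(9) -> [9]
extract_min()->9, []
insert(14) -> [14]
insert(6) -> [6, 14]

Final heap: [6, 14]


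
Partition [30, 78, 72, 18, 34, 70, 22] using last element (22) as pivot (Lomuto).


Pivot: 22
  18 <= 22: swap -> [18, 78, 72, 30, 34, 70, 22]
Place pivot at 1: [18, 22, 72, 30, 34, 70, 78]

Partitioned: [18, 22, 72, 30, 34, 70, 78]


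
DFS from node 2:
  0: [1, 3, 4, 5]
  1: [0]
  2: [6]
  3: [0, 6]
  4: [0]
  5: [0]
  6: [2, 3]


Visit 2, push [6]
Visit 6, push [3]
Visit 3, push [0]
Visit 0, push [5, 4, 1]
Visit 1, push []
Visit 4, push []
Visit 5, push []

DFS order: [2, 6, 3, 0, 1, 4, 5]


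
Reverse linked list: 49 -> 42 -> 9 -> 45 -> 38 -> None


Step 1: curr=49, set curr.next=prev(None) | reversed so far: 49
Step 2: curr=42, set curr.next=prev(49) | reversed so far: 42 -> 49
Step 3: curr=9, set curr.next=prev(42) | reversed so far: 9 -> 42 -> 49
Step 4: curr=45, set curr.next=prev(9) | reversed so far: 45 -> 9 -> 42 -> 49
Step 5: curr=38, set curr.next=prev(45) | reversed so far: 38 -> 45 -> 9 -> 42 -> 49

38 -> 45 -> 9 -> 42 -> 49 -> None


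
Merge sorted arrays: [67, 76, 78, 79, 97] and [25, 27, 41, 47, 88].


Take 25 from B
Take 27 from B
Take 41 from B
Take 47 from B
Take 67 from A
Take 76 from A
Take 78 from A
Take 79 from A
Take 88 from B

Merged: [25, 27, 41, 47, 67, 76, 78, 79, 88, 97]


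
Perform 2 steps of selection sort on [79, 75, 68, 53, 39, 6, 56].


Initial: [79, 75, 68, 53, 39, 6, 56]
Step 1: min=6 at 5
  Swap: [6, 75, 68, 53, 39, 79, 56]
Step 2: min=39 at 4
  Swap: [6, 39, 68, 53, 75, 79, 56]

After 2 steps: [6, 39, 68, 53, 75, 79, 56]


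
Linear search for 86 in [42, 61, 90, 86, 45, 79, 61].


i=0: 42!=86
i=1: 61!=86
i=2: 90!=86
i=3: 86==86 found!

Found at 3, 4 comps


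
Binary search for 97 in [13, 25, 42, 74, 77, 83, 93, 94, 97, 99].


Step 1: lo=0, hi=9, mid=4, val=77
Step 2: lo=5, hi=9, mid=7, val=94
Step 3: lo=8, hi=9, mid=8, val=97

Found at index 8


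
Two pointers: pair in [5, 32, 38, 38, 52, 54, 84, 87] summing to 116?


lo=0(5)+hi=7(87)=92
lo=1(32)+hi=7(87)=119
lo=1(32)+hi=6(84)=116

Yes: 32+84=116


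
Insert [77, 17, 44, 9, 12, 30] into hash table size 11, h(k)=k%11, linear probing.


Insert 77: h=0 -> slot 0
Insert 17: h=6 -> slot 6
Insert 44: h=0, 1 probes -> slot 1
Insert 9: h=9 -> slot 9
Insert 12: h=1, 1 probes -> slot 2
Insert 30: h=8 -> slot 8

Table: [77, 44, 12, None, None, None, 17, None, 30, 9, None]


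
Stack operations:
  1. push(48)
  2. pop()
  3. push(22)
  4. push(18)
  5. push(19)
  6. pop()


push(48) -> [48]
pop()->48, []
push(22) -> [22]
push(18) -> [22, 18]
push(19) -> [22, 18, 19]
pop()->19, [22, 18]

Final stack: [22, 18]


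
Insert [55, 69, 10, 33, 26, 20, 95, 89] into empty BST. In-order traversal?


Insert 55: root
Insert 69: R from 55
Insert 10: L from 55
Insert 33: L from 55 -> R from 10
Insert 26: L from 55 -> R from 10 -> L from 33
Insert 20: L from 55 -> R from 10 -> L from 33 -> L from 26
Insert 95: R from 55 -> R from 69
Insert 89: R from 55 -> R from 69 -> L from 95

In-order: [10, 20, 26, 33, 55, 69, 89, 95]


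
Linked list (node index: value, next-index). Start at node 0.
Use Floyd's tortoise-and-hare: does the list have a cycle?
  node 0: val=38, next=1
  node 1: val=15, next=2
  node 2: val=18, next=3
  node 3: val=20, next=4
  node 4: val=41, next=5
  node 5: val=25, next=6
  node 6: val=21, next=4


Floyd's tortoise (slow, +1) and hare (fast, +2):
  init: slow=0, fast=0
  step 1: slow=1, fast=2
  step 2: slow=2, fast=4
  step 3: slow=3, fast=6
  step 4: slow=4, fast=5
  step 5: slow=5, fast=4
  step 6: slow=6, fast=6
  slow == fast at node 6: cycle detected

Cycle: yes


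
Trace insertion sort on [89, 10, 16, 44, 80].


Initial: [89, 10, 16, 44, 80]
Insert 10: [10, 89, 16, 44, 80]
Insert 16: [10, 16, 89, 44, 80]
Insert 44: [10, 16, 44, 89, 80]
Insert 80: [10, 16, 44, 80, 89]

Sorted: [10, 16, 44, 80, 89]


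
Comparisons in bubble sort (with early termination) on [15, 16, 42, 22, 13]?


Algorithm: bubble sort (with early termination)
Input: [15, 16, 42, 22, 13]
Sorted: [13, 15, 16, 22, 42]

10


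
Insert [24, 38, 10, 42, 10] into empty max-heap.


Insert 24: [24]
Insert 38: [38, 24]
Insert 10: [38, 24, 10]
Insert 42: [42, 38, 10, 24]
Insert 10: [42, 38, 10, 24, 10]

Final heap: [42, 38, 10, 24, 10]


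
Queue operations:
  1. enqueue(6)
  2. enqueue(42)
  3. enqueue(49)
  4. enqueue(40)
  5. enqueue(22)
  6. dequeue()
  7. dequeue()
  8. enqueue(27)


enqueue(6) -> [6]
enqueue(42) -> [6, 42]
enqueue(49) -> [6, 42, 49]
enqueue(40) -> [6, 42, 49, 40]
enqueue(22) -> [6, 42, 49, 40, 22]
dequeue()->6, [42, 49, 40, 22]
dequeue()->42, [49, 40, 22]
enqueue(27) -> [49, 40, 22, 27]

Final queue: [49, 40, 22, 27]


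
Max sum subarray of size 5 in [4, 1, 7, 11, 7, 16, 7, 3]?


[0:5]: 30
[1:6]: 42
[2:7]: 48
[3:8]: 44

Max: 48 at [2:7]


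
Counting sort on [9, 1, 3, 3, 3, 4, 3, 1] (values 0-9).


Input: [9, 1, 3, 3, 3, 4, 3, 1]
Counts: [0, 2, 0, 4, 1, 0, 0, 0, 0, 1]

Sorted: [1, 1, 3, 3, 3, 3, 4, 9]


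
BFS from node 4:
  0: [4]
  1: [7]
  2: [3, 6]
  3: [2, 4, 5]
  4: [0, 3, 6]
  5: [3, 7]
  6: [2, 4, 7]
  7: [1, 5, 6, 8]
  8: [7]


Visit 4, enqueue [0, 3, 6]
Visit 0, enqueue []
Visit 3, enqueue [2, 5]
Visit 6, enqueue [7]
Visit 2, enqueue []
Visit 5, enqueue []
Visit 7, enqueue [1, 8]
Visit 1, enqueue []
Visit 8, enqueue []

BFS order: [4, 0, 3, 6, 2, 5, 7, 1, 8]


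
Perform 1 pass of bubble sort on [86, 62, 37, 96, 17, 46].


Initial: [86, 62, 37, 96, 17, 46]
Pass 1: [62, 37, 86, 17, 46, 96] (4 swaps)

After 1 pass: [62, 37, 86, 17, 46, 96]


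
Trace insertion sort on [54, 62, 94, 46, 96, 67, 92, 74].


Initial: [54, 62, 94, 46, 96, 67, 92, 74]
Insert 62: [54, 62, 94, 46, 96, 67, 92, 74]
Insert 94: [54, 62, 94, 46, 96, 67, 92, 74]
Insert 46: [46, 54, 62, 94, 96, 67, 92, 74]
Insert 96: [46, 54, 62, 94, 96, 67, 92, 74]
Insert 67: [46, 54, 62, 67, 94, 96, 92, 74]
Insert 92: [46, 54, 62, 67, 92, 94, 96, 74]
Insert 74: [46, 54, 62, 67, 74, 92, 94, 96]

Sorted: [46, 54, 62, 67, 74, 92, 94, 96]


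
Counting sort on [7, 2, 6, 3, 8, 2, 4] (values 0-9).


Input: [7, 2, 6, 3, 8, 2, 4]
Counts: [0, 0, 2, 1, 1, 0, 1, 1, 1, 0]

Sorted: [2, 2, 3, 4, 6, 7, 8]


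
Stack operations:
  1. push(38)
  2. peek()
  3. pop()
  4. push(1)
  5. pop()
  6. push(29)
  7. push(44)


push(38) -> [38]
peek()->38
pop()->38, []
push(1) -> [1]
pop()->1, []
push(29) -> [29]
push(44) -> [29, 44]

Final stack: [29, 44]


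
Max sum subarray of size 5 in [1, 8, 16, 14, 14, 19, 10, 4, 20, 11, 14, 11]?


[0:5]: 53
[1:6]: 71
[2:7]: 73
[3:8]: 61
[4:9]: 67
[5:10]: 64
[6:11]: 59
[7:12]: 60

Max: 73 at [2:7]


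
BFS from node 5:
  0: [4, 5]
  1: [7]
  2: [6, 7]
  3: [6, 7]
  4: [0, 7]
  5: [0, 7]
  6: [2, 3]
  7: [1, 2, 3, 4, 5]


Visit 5, enqueue [0, 7]
Visit 0, enqueue [4]
Visit 7, enqueue [1, 2, 3]
Visit 4, enqueue []
Visit 1, enqueue []
Visit 2, enqueue [6]
Visit 3, enqueue []
Visit 6, enqueue []

BFS order: [5, 0, 7, 4, 1, 2, 3, 6]


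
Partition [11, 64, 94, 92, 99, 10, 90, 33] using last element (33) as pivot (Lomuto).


Pivot: 33
  11 <= 33: advance i (no swap)
  10 <= 33: swap -> [11, 10, 94, 92, 99, 64, 90, 33]
Place pivot at 2: [11, 10, 33, 92, 99, 64, 90, 94]

Partitioned: [11, 10, 33, 92, 99, 64, 90, 94]


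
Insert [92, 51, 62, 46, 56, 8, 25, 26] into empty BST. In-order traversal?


Insert 92: root
Insert 51: L from 92
Insert 62: L from 92 -> R from 51
Insert 46: L from 92 -> L from 51
Insert 56: L from 92 -> R from 51 -> L from 62
Insert 8: L from 92 -> L from 51 -> L from 46
Insert 25: L from 92 -> L from 51 -> L from 46 -> R from 8
Insert 26: L from 92 -> L from 51 -> L from 46 -> R from 8 -> R from 25

In-order: [8, 25, 26, 46, 51, 56, 62, 92]


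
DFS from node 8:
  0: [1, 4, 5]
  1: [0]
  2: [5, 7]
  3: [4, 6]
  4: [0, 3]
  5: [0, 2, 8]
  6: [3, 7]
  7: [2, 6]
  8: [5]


Visit 8, push [5]
Visit 5, push [2, 0]
Visit 0, push [4, 1]
Visit 1, push []
Visit 4, push [3]
Visit 3, push [6]
Visit 6, push [7]
Visit 7, push [2]
Visit 2, push []

DFS order: [8, 5, 0, 1, 4, 3, 6, 7, 2]


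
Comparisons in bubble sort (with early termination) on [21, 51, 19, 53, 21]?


Algorithm: bubble sort (with early termination)
Input: [21, 51, 19, 53, 21]
Sorted: [19, 21, 21, 51, 53]

9


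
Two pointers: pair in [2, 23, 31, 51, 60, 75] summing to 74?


lo=0(2)+hi=5(75)=77
lo=0(2)+hi=4(60)=62
lo=1(23)+hi=4(60)=83
lo=1(23)+hi=3(51)=74

Yes: 23+51=74


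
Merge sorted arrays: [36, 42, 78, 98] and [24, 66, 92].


Take 24 from B
Take 36 from A
Take 42 from A
Take 66 from B
Take 78 from A
Take 92 from B

Merged: [24, 36, 42, 66, 78, 92, 98]


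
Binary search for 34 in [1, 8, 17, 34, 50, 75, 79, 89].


Step 1: lo=0, hi=7, mid=3, val=34

Found at index 3


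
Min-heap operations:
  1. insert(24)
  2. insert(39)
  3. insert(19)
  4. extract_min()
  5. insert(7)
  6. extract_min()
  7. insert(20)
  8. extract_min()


insert(24) -> [24]
insert(39) -> [24, 39]
insert(19) -> [19, 39, 24]
extract_min()->19, [24, 39]
insert(7) -> [7, 39, 24]
extract_min()->7, [24, 39]
insert(20) -> [20, 39, 24]
extract_min()->20, [24, 39]

Final heap: [24, 39]


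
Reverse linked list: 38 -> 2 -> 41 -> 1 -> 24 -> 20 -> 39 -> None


Step 1: curr=38, set curr.next=prev(None) | reversed so far: 38
Step 2: curr=2, set curr.next=prev(38) | reversed so far: 2 -> 38
Step 3: curr=41, set curr.next=prev(2) | reversed so far: 41 -> 2 -> 38
Step 4: curr=1, set curr.next=prev(41) | reversed so far: 1 -> 41 -> 2 -> 38
Step 5: curr=24, set curr.next=prev(1) | reversed so far: 24 -> 1 -> 41 -> 2 -> 38
Step 6: curr=20, set curr.next=prev(24) | reversed so far: 20 -> 24 -> 1 -> 41 -> 2 -> 38
Step 7: curr=39, set curr.next=prev(20) | reversed so far: 39 -> 20 -> 24 -> 1 -> 41 -> 2 -> 38

39 -> 20 -> 24 -> 1 -> 41 -> 2 -> 38 -> None


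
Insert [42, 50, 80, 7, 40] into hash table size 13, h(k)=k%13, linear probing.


Insert 42: h=3 -> slot 3
Insert 50: h=11 -> slot 11
Insert 80: h=2 -> slot 2
Insert 7: h=7 -> slot 7
Insert 40: h=1 -> slot 1

Table: [None, 40, 80, 42, None, None, None, 7, None, None, None, 50, None]


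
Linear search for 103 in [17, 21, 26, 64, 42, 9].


i=0: 17!=103
i=1: 21!=103
i=2: 26!=103
i=3: 64!=103
i=4: 42!=103
i=5: 9!=103

Not found, 6 comps


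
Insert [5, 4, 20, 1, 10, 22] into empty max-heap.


Insert 5: [5]
Insert 4: [5, 4]
Insert 20: [20, 4, 5]
Insert 1: [20, 4, 5, 1]
Insert 10: [20, 10, 5, 1, 4]
Insert 22: [22, 10, 20, 1, 4, 5]

Final heap: [22, 10, 20, 1, 4, 5]


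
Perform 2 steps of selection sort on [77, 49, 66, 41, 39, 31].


Initial: [77, 49, 66, 41, 39, 31]
Step 1: min=31 at 5
  Swap: [31, 49, 66, 41, 39, 77]
Step 2: min=39 at 4
  Swap: [31, 39, 66, 41, 49, 77]

After 2 steps: [31, 39, 66, 41, 49, 77]


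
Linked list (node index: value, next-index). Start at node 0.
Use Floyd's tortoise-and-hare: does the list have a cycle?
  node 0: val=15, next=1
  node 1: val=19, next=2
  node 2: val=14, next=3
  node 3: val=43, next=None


Floyd's tortoise (slow, +1) and hare (fast, +2):
  init: slow=0, fast=0
  step 1: slow=1, fast=2
  step 2: fast 2->3->None, no cycle

Cycle: no


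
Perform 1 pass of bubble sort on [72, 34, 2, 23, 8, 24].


Initial: [72, 34, 2, 23, 8, 24]
Pass 1: [34, 2, 23, 8, 24, 72] (5 swaps)

After 1 pass: [34, 2, 23, 8, 24, 72]


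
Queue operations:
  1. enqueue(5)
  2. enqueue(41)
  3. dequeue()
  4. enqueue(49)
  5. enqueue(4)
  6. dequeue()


enqueue(5) -> [5]
enqueue(41) -> [5, 41]
dequeue()->5, [41]
enqueue(49) -> [41, 49]
enqueue(4) -> [41, 49, 4]
dequeue()->41, [49, 4]

Final queue: [49, 4]


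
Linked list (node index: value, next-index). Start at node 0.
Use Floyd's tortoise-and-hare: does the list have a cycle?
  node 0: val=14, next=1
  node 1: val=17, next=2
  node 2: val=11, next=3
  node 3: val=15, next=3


Floyd's tortoise (slow, +1) and hare (fast, +2):
  init: slow=0, fast=0
  step 1: slow=1, fast=2
  step 2: slow=2, fast=3
  step 3: slow=3, fast=3
  slow == fast at node 3: cycle detected

Cycle: yes


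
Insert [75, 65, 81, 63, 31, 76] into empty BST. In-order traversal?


Insert 75: root
Insert 65: L from 75
Insert 81: R from 75
Insert 63: L from 75 -> L from 65
Insert 31: L from 75 -> L from 65 -> L from 63
Insert 76: R from 75 -> L from 81

In-order: [31, 63, 65, 75, 76, 81]


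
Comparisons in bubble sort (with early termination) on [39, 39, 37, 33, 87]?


Algorithm: bubble sort (with early termination)
Input: [39, 39, 37, 33, 87]
Sorted: [33, 37, 39, 39, 87]

10


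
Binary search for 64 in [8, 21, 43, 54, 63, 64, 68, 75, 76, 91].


Step 1: lo=0, hi=9, mid=4, val=63
Step 2: lo=5, hi=9, mid=7, val=75
Step 3: lo=5, hi=6, mid=5, val=64

Found at index 5


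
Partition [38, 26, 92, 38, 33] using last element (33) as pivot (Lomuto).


Pivot: 33
  26 <= 33: swap -> [26, 38, 92, 38, 33]
Place pivot at 1: [26, 33, 92, 38, 38]

Partitioned: [26, 33, 92, 38, 38]


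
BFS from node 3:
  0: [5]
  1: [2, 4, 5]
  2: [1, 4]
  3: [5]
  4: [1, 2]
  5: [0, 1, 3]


Visit 3, enqueue [5]
Visit 5, enqueue [0, 1]
Visit 0, enqueue []
Visit 1, enqueue [2, 4]
Visit 2, enqueue []
Visit 4, enqueue []

BFS order: [3, 5, 0, 1, 2, 4]


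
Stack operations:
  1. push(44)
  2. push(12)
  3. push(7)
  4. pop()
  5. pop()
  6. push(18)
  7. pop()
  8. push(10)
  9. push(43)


push(44) -> [44]
push(12) -> [44, 12]
push(7) -> [44, 12, 7]
pop()->7, [44, 12]
pop()->12, [44]
push(18) -> [44, 18]
pop()->18, [44]
push(10) -> [44, 10]
push(43) -> [44, 10, 43]

Final stack: [44, 10, 43]


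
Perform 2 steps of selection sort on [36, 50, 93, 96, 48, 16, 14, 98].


Initial: [36, 50, 93, 96, 48, 16, 14, 98]
Step 1: min=14 at 6
  Swap: [14, 50, 93, 96, 48, 16, 36, 98]
Step 2: min=16 at 5
  Swap: [14, 16, 93, 96, 48, 50, 36, 98]

After 2 steps: [14, 16, 93, 96, 48, 50, 36, 98]


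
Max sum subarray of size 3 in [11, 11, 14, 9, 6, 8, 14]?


[0:3]: 36
[1:4]: 34
[2:5]: 29
[3:6]: 23
[4:7]: 28

Max: 36 at [0:3]


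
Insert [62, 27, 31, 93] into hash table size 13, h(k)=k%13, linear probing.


Insert 62: h=10 -> slot 10
Insert 27: h=1 -> slot 1
Insert 31: h=5 -> slot 5
Insert 93: h=2 -> slot 2

Table: [None, 27, 93, None, None, 31, None, None, None, None, 62, None, None]


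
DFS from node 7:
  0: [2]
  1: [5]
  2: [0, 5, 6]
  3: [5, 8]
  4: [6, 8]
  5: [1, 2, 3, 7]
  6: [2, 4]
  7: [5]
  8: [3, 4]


Visit 7, push [5]
Visit 5, push [3, 2, 1]
Visit 1, push []
Visit 2, push [6, 0]
Visit 0, push []
Visit 6, push [4]
Visit 4, push [8]
Visit 8, push [3]
Visit 3, push []

DFS order: [7, 5, 1, 2, 0, 6, 4, 8, 3]


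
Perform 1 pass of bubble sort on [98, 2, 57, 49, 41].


Initial: [98, 2, 57, 49, 41]
Pass 1: [2, 57, 49, 41, 98] (4 swaps)

After 1 pass: [2, 57, 49, 41, 98]


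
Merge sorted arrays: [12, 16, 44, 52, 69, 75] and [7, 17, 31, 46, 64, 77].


Take 7 from B
Take 12 from A
Take 16 from A
Take 17 from B
Take 31 from B
Take 44 from A
Take 46 from B
Take 52 from A
Take 64 from B
Take 69 from A
Take 75 from A

Merged: [7, 12, 16, 17, 31, 44, 46, 52, 64, 69, 75, 77]


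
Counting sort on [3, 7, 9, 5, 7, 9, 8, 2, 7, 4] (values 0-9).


Input: [3, 7, 9, 5, 7, 9, 8, 2, 7, 4]
Counts: [0, 0, 1, 1, 1, 1, 0, 3, 1, 2]

Sorted: [2, 3, 4, 5, 7, 7, 7, 8, 9, 9]


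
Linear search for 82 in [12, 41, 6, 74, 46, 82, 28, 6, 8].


i=0: 12!=82
i=1: 41!=82
i=2: 6!=82
i=3: 74!=82
i=4: 46!=82
i=5: 82==82 found!

Found at 5, 6 comps


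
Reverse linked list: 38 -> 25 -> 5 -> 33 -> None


Step 1: curr=38, set curr.next=prev(None) | reversed so far: 38
Step 2: curr=25, set curr.next=prev(38) | reversed so far: 25 -> 38
Step 3: curr=5, set curr.next=prev(25) | reversed so far: 5 -> 25 -> 38
Step 4: curr=33, set curr.next=prev(5) | reversed so far: 33 -> 5 -> 25 -> 38

33 -> 5 -> 25 -> 38 -> None


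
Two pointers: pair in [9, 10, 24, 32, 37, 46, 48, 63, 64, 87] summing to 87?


lo=0(9)+hi=9(87)=96
lo=0(9)+hi=8(64)=73
lo=1(10)+hi=8(64)=74
lo=2(24)+hi=8(64)=88
lo=2(24)+hi=7(63)=87

Yes: 24+63=87


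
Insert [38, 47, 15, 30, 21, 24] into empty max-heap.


Insert 38: [38]
Insert 47: [47, 38]
Insert 15: [47, 38, 15]
Insert 30: [47, 38, 15, 30]
Insert 21: [47, 38, 15, 30, 21]
Insert 24: [47, 38, 24, 30, 21, 15]

Final heap: [47, 38, 24, 30, 21, 15]


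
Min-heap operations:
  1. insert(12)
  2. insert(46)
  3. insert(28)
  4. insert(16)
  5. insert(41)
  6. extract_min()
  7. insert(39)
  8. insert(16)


insert(12) -> [12]
insert(46) -> [12, 46]
insert(28) -> [12, 46, 28]
insert(16) -> [12, 16, 28, 46]
insert(41) -> [12, 16, 28, 46, 41]
extract_min()->12, [16, 41, 28, 46]
insert(39) -> [16, 39, 28, 46, 41]
insert(16) -> [16, 39, 16, 46, 41, 28]

Final heap: [16, 39, 16, 46, 41, 28]


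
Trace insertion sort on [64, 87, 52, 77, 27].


Initial: [64, 87, 52, 77, 27]
Insert 87: [64, 87, 52, 77, 27]
Insert 52: [52, 64, 87, 77, 27]
Insert 77: [52, 64, 77, 87, 27]
Insert 27: [27, 52, 64, 77, 87]

Sorted: [27, 52, 64, 77, 87]


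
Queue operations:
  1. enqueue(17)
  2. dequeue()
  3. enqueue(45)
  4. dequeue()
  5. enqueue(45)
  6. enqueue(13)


enqueue(17) -> [17]
dequeue()->17, []
enqueue(45) -> [45]
dequeue()->45, []
enqueue(45) -> [45]
enqueue(13) -> [45, 13]

Final queue: [45, 13]


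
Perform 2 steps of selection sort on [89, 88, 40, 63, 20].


Initial: [89, 88, 40, 63, 20]
Step 1: min=20 at 4
  Swap: [20, 88, 40, 63, 89]
Step 2: min=40 at 2
  Swap: [20, 40, 88, 63, 89]

After 2 steps: [20, 40, 88, 63, 89]


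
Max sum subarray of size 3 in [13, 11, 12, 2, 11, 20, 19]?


[0:3]: 36
[1:4]: 25
[2:5]: 25
[3:6]: 33
[4:7]: 50

Max: 50 at [4:7]


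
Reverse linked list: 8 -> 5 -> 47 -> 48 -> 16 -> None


Step 1: curr=8, set curr.next=prev(None) | reversed so far: 8
Step 2: curr=5, set curr.next=prev(8) | reversed so far: 5 -> 8
Step 3: curr=47, set curr.next=prev(5) | reversed so far: 47 -> 5 -> 8
Step 4: curr=48, set curr.next=prev(47) | reversed so far: 48 -> 47 -> 5 -> 8
Step 5: curr=16, set curr.next=prev(48) | reversed so far: 16 -> 48 -> 47 -> 5 -> 8

16 -> 48 -> 47 -> 5 -> 8 -> None


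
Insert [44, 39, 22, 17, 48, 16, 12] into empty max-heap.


Insert 44: [44]
Insert 39: [44, 39]
Insert 22: [44, 39, 22]
Insert 17: [44, 39, 22, 17]
Insert 48: [48, 44, 22, 17, 39]
Insert 16: [48, 44, 22, 17, 39, 16]
Insert 12: [48, 44, 22, 17, 39, 16, 12]

Final heap: [48, 44, 22, 17, 39, 16, 12]


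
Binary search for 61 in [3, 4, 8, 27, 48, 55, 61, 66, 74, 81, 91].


Step 1: lo=0, hi=10, mid=5, val=55
Step 2: lo=6, hi=10, mid=8, val=74
Step 3: lo=6, hi=7, mid=6, val=61

Found at index 6


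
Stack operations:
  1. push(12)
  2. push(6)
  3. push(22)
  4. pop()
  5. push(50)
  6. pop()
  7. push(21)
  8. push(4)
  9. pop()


push(12) -> [12]
push(6) -> [12, 6]
push(22) -> [12, 6, 22]
pop()->22, [12, 6]
push(50) -> [12, 6, 50]
pop()->50, [12, 6]
push(21) -> [12, 6, 21]
push(4) -> [12, 6, 21, 4]
pop()->4, [12, 6, 21]

Final stack: [12, 6, 21]


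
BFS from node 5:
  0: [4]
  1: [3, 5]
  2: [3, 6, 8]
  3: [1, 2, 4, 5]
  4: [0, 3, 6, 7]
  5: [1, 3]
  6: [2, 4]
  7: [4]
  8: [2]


Visit 5, enqueue [1, 3]
Visit 1, enqueue []
Visit 3, enqueue [2, 4]
Visit 2, enqueue [6, 8]
Visit 4, enqueue [0, 7]
Visit 6, enqueue []
Visit 8, enqueue []
Visit 0, enqueue []
Visit 7, enqueue []

BFS order: [5, 1, 3, 2, 4, 6, 8, 0, 7]


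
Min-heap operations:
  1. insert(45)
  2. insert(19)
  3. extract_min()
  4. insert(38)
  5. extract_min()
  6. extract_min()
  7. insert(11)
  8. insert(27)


insert(45) -> [45]
insert(19) -> [19, 45]
extract_min()->19, [45]
insert(38) -> [38, 45]
extract_min()->38, [45]
extract_min()->45, []
insert(11) -> [11]
insert(27) -> [11, 27]

Final heap: [11, 27]


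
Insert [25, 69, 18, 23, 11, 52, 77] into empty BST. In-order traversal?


Insert 25: root
Insert 69: R from 25
Insert 18: L from 25
Insert 23: L from 25 -> R from 18
Insert 11: L from 25 -> L from 18
Insert 52: R from 25 -> L from 69
Insert 77: R from 25 -> R from 69

In-order: [11, 18, 23, 25, 52, 69, 77]


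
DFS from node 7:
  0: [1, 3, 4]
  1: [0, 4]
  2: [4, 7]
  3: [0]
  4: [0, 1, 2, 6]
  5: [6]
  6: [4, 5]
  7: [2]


Visit 7, push [2]
Visit 2, push [4]
Visit 4, push [6, 1, 0]
Visit 0, push [3, 1]
Visit 1, push []
Visit 3, push []
Visit 6, push [5]
Visit 5, push []

DFS order: [7, 2, 4, 0, 1, 3, 6, 5]


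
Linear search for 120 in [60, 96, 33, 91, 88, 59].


i=0: 60!=120
i=1: 96!=120
i=2: 33!=120
i=3: 91!=120
i=4: 88!=120
i=5: 59!=120

Not found, 6 comps


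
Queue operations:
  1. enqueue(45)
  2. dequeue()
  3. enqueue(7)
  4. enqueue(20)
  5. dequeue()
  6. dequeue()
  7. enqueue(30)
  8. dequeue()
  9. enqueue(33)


enqueue(45) -> [45]
dequeue()->45, []
enqueue(7) -> [7]
enqueue(20) -> [7, 20]
dequeue()->7, [20]
dequeue()->20, []
enqueue(30) -> [30]
dequeue()->30, []
enqueue(33) -> [33]

Final queue: [33]


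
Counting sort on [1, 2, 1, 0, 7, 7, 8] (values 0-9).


Input: [1, 2, 1, 0, 7, 7, 8]
Counts: [1, 2, 1, 0, 0, 0, 0, 2, 1, 0]

Sorted: [0, 1, 1, 2, 7, 7, 8]


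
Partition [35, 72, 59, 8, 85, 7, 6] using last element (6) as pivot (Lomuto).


Pivot: 6
Place pivot at 0: [6, 72, 59, 8, 85, 7, 35]

Partitioned: [6, 72, 59, 8, 85, 7, 35]


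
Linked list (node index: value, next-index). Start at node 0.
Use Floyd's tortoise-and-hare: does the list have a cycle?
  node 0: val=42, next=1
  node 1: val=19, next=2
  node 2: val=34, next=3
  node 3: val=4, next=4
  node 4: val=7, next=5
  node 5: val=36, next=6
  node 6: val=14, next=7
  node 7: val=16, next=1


Floyd's tortoise (slow, +1) and hare (fast, +2):
  init: slow=0, fast=0
  step 1: slow=1, fast=2
  step 2: slow=2, fast=4
  step 3: slow=3, fast=6
  step 4: slow=4, fast=1
  step 5: slow=5, fast=3
  step 6: slow=6, fast=5
  step 7: slow=7, fast=7
  slow == fast at node 7: cycle detected

Cycle: yes
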